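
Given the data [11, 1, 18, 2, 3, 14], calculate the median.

7

Step 1: Sort the data in ascending order: [1, 2, 3, 11, 14, 18]
Step 2: The number of values is n = 6.
Step 3: Since n is even, the median is the average of positions 3 and 4:
  Median = (3 + 11) / 2 = 7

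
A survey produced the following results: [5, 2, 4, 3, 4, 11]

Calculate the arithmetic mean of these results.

4.8333

Step 1: Sum all values: 5 + 2 + 4 + 3 + 4 + 11 = 29
Step 2: Count the number of values: n = 6
Step 3: Mean = sum / n = 29 / 6 = 4.8333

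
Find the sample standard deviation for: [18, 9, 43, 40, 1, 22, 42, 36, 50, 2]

18.2151

Step 1: Compute the mean: 26.3
Step 2: Sum of squared deviations from the mean: 2986.1
Step 3: Sample variance = 2986.1 / 9 = 331.7889
Step 4: Standard deviation = sqrt(331.7889) = 18.2151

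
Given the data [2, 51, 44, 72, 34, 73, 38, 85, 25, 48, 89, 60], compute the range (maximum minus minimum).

87

Step 1: Identify the maximum value: max = 89
Step 2: Identify the minimum value: min = 2
Step 3: Range = max - min = 89 - 2 = 87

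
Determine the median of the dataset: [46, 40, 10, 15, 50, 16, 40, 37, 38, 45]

39

Step 1: Sort the data in ascending order: [10, 15, 16, 37, 38, 40, 40, 45, 46, 50]
Step 2: The number of values is n = 10.
Step 3: Since n is even, the median is the average of positions 5 and 6:
  Median = (38 + 40) / 2 = 39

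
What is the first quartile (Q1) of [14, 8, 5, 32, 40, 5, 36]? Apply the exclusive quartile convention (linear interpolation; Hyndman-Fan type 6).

5

Step 1: Sort the data: [5, 5, 8, 14, 32, 36, 40]
Step 2: n = 7
Step 3: Using the exclusive quartile method:
  Q1 = 5
  Q2 (median) = 14
  Q3 = 36
  IQR = Q3 - Q1 = 36 - 5 = 31
Step 4: Q1 = 5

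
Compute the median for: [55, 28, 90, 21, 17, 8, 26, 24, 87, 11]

25

Step 1: Sort the data in ascending order: [8, 11, 17, 21, 24, 26, 28, 55, 87, 90]
Step 2: The number of values is n = 10.
Step 3: Since n is even, the median is the average of positions 5 and 6:
  Median = (24 + 26) / 2 = 25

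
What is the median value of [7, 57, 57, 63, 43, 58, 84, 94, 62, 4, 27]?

57

Step 1: Sort the data in ascending order: [4, 7, 27, 43, 57, 57, 58, 62, 63, 84, 94]
Step 2: The number of values is n = 11.
Step 3: Since n is odd, the median is the middle value at position 6: 57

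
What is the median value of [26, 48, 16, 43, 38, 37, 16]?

37

Step 1: Sort the data in ascending order: [16, 16, 26, 37, 38, 43, 48]
Step 2: The number of values is n = 7.
Step 3: Since n is odd, the median is the middle value at position 4: 37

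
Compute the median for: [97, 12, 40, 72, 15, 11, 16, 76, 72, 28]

34

Step 1: Sort the data in ascending order: [11, 12, 15, 16, 28, 40, 72, 72, 76, 97]
Step 2: The number of values is n = 10.
Step 3: Since n is even, the median is the average of positions 5 and 6:
  Median = (28 + 40) / 2 = 34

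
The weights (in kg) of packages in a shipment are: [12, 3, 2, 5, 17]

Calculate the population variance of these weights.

33.36

Step 1: Compute the mean: (12 + 3 + 2 + 5 + 17) / 5 = 7.8
Step 2: Compute squared deviations from the mean:
  (12 - 7.8)^2 = 17.64
  (3 - 7.8)^2 = 23.04
  (2 - 7.8)^2 = 33.64
  (5 - 7.8)^2 = 7.84
  (17 - 7.8)^2 = 84.64
Step 3: Sum of squared deviations = 166.8
Step 4: Population variance = 166.8 / 5 = 33.36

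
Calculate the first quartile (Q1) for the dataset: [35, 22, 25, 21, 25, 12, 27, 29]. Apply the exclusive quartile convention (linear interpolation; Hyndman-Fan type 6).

21.25

Step 1: Sort the data: [12, 21, 22, 25, 25, 27, 29, 35]
Step 2: n = 8
Step 3: Using the exclusive quartile method:
  Q1 = 21.25
  Q2 (median) = 25
  Q3 = 28.5
  IQR = Q3 - Q1 = 28.5 - 21.25 = 7.25
Step 4: Q1 = 21.25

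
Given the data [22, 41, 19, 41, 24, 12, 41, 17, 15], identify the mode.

41

Step 1: Count the frequency of each value:
  12: appears 1 time(s)
  15: appears 1 time(s)
  17: appears 1 time(s)
  19: appears 1 time(s)
  22: appears 1 time(s)
  24: appears 1 time(s)
  41: appears 3 time(s)
Step 2: The value 41 appears most frequently (3 times).
Step 3: Mode = 41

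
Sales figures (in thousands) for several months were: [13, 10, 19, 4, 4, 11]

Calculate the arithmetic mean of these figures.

10.1667

Step 1: Sum all values: 13 + 10 + 19 + 4 + 4 + 11 = 61
Step 2: Count the number of values: n = 6
Step 3: Mean = sum / n = 61 / 6 = 10.1667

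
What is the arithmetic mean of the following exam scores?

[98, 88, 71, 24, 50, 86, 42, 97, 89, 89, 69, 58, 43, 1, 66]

64.7333

Step 1: Sum all values: 98 + 88 + 71 + 24 + 50 + 86 + 42 + 97 + 89 + 89 + 69 + 58 + 43 + 1 + 66 = 971
Step 2: Count the number of values: n = 15
Step 3: Mean = sum / n = 971 / 15 = 64.7333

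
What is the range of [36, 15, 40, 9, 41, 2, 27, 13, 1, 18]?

40

Step 1: Identify the maximum value: max = 41
Step 2: Identify the minimum value: min = 1
Step 3: Range = max - min = 41 - 1 = 40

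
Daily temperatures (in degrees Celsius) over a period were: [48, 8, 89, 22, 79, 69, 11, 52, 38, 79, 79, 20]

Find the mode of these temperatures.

79

Step 1: Count the frequency of each value:
  8: appears 1 time(s)
  11: appears 1 time(s)
  20: appears 1 time(s)
  22: appears 1 time(s)
  38: appears 1 time(s)
  48: appears 1 time(s)
  52: appears 1 time(s)
  69: appears 1 time(s)
  79: appears 3 time(s)
  89: appears 1 time(s)
Step 2: The value 79 appears most frequently (3 times).
Step 3: Mode = 79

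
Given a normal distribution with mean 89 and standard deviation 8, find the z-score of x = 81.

-1

Step 1: Recall the z-score formula: z = (x - mu) / sigma
Step 2: Substitute values: z = (81 - 89) / 8
Step 3: z = -8 / 8 = -1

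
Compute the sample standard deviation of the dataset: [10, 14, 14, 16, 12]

2.2804

Step 1: Compute the mean: 13.2
Step 2: Sum of squared deviations from the mean: 20.8
Step 3: Sample variance = 20.8 / 4 = 5.2
Step 4: Standard deviation = sqrt(5.2) = 2.2804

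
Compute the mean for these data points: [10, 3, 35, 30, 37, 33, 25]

24.7143

Step 1: Sum all values: 10 + 3 + 35 + 30 + 37 + 33 + 25 = 173
Step 2: Count the number of values: n = 7
Step 3: Mean = sum / n = 173 / 7 = 24.7143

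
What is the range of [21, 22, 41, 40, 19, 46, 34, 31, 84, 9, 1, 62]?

83

Step 1: Identify the maximum value: max = 84
Step 2: Identify the minimum value: min = 1
Step 3: Range = max - min = 84 - 1 = 83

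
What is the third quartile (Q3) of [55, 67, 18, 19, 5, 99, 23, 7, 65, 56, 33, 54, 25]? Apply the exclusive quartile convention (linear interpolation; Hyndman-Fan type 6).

60.5

Step 1: Sort the data: [5, 7, 18, 19, 23, 25, 33, 54, 55, 56, 65, 67, 99]
Step 2: n = 13
Step 3: Using the exclusive quartile method:
  Q1 = 18.5
  Q2 (median) = 33
  Q3 = 60.5
  IQR = Q3 - Q1 = 60.5 - 18.5 = 42
Step 4: Q3 = 60.5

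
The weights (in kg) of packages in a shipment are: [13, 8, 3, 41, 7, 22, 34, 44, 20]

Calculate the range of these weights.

41

Step 1: Identify the maximum value: max = 44
Step 2: Identify the minimum value: min = 3
Step 3: Range = max - min = 44 - 3 = 41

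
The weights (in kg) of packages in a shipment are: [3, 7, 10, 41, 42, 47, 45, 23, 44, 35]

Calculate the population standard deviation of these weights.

16.4502

Step 1: Compute the mean: 29.7
Step 2: Sum of squared deviations from the mean: 2706.1
Step 3: Population variance = 2706.1 / 10 = 270.61
Step 4: Standard deviation = sqrt(270.61) = 16.4502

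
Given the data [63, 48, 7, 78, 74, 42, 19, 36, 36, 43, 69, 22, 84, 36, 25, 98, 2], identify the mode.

36

Step 1: Count the frequency of each value:
  2: appears 1 time(s)
  7: appears 1 time(s)
  19: appears 1 time(s)
  22: appears 1 time(s)
  25: appears 1 time(s)
  36: appears 3 time(s)
  42: appears 1 time(s)
  43: appears 1 time(s)
  48: appears 1 time(s)
  63: appears 1 time(s)
  69: appears 1 time(s)
  74: appears 1 time(s)
  78: appears 1 time(s)
  84: appears 1 time(s)
  98: appears 1 time(s)
Step 2: The value 36 appears most frequently (3 times).
Step 3: Mode = 36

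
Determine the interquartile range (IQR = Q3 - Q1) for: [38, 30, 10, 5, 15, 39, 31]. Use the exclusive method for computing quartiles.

28

Step 1: Sort the data: [5, 10, 15, 30, 31, 38, 39]
Step 2: n = 7
Step 3: Using the exclusive quartile method:
  Q1 = 10
  Q2 (median) = 30
  Q3 = 38
  IQR = Q3 - Q1 = 38 - 10 = 28
Step 4: IQR = 28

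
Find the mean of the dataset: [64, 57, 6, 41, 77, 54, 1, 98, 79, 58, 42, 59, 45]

52.3846

Step 1: Sum all values: 64 + 57 + 6 + 41 + 77 + 54 + 1 + 98 + 79 + 58 + 42 + 59 + 45 = 681
Step 2: Count the number of values: n = 13
Step 3: Mean = sum / n = 681 / 13 = 52.3846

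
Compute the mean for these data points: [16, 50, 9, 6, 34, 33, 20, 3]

21.375

Step 1: Sum all values: 16 + 50 + 9 + 6 + 34 + 33 + 20 + 3 = 171
Step 2: Count the number of values: n = 8
Step 3: Mean = sum / n = 171 / 8 = 21.375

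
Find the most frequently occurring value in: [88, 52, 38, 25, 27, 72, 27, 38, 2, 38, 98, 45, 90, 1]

38

Step 1: Count the frequency of each value:
  1: appears 1 time(s)
  2: appears 1 time(s)
  25: appears 1 time(s)
  27: appears 2 time(s)
  38: appears 3 time(s)
  45: appears 1 time(s)
  52: appears 1 time(s)
  72: appears 1 time(s)
  88: appears 1 time(s)
  90: appears 1 time(s)
  98: appears 1 time(s)
Step 2: The value 38 appears most frequently (3 times).
Step 3: Mode = 38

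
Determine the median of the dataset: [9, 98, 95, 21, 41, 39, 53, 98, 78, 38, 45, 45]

45

Step 1: Sort the data in ascending order: [9, 21, 38, 39, 41, 45, 45, 53, 78, 95, 98, 98]
Step 2: The number of values is n = 12.
Step 3: Since n is even, the median is the average of positions 6 and 7:
  Median = (45 + 45) / 2 = 45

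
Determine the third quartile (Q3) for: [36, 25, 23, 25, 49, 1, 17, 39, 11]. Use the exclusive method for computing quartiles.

37.5

Step 1: Sort the data: [1, 11, 17, 23, 25, 25, 36, 39, 49]
Step 2: n = 9
Step 3: Using the exclusive quartile method:
  Q1 = 14
  Q2 (median) = 25
  Q3 = 37.5
  IQR = Q3 - Q1 = 37.5 - 14 = 23.5
Step 4: Q3 = 37.5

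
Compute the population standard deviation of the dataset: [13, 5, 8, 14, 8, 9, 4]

3.4523

Step 1: Compute the mean: 8.7143
Step 2: Sum of squared deviations from the mean: 83.4286
Step 3: Population variance = 83.4286 / 7 = 11.9184
Step 4: Standard deviation = sqrt(11.9184) = 3.4523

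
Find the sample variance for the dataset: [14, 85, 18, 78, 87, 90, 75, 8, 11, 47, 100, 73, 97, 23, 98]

1279.0667

Step 1: Compute the mean: (14 + 85 + 18 + 78 + 87 + 90 + 75 + 8 + 11 + 47 + 100 + 73 + 97 + 23 + 98) / 15 = 60.2667
Step 2: Compute squared deviations from the mean:
  (14 - 60.2667)^2 = 2140.6044
  (85 - 60.2667)^2 = 611.7378
  (18 - 60.2667)^2 = 1786.4711
  (78 - 60.2667)^2 = 314.4711
  (87 - 60.2667)^2 = 714.6711
  (90 - 60.2667)^2 = 884.0711
  (75 - 60.2667)^2 = 217.0711
  (8 - 60.2667)^2 = 2731.8044
  (11 - 60.2667)^2 = 2427.2044
  (47 - 60.2667)^2 = 176.0044
  (100 - 60.2667)^2 = 1578.7378
  (73 - 60.2667)^2 = 162.1378
  (97 - 60.2667)^2 = 1349.3378
  (23 - 60.2667)^2 = 1388.8044
  (98 - 60.2667)^2 = 1423.8044
Step 3: Sum of squared deviations = 17906.9333
Step 4: Sample variance = 17906.9333 / 14 = 1279.0667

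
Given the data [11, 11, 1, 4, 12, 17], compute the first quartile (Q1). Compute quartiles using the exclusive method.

3.25

Step 1: Sort the data: [1, 4, 11, 11, 12, 17]
Step 2: n = 6
Step 3: Using the exclusive quartile method:
  Q1 = 3.25
  Q2 (median) = 11
  Q3 = 13.25
  IQR = Q3 - Q1 = 13.25 - 3.25 = 10
Step 4: Q1 = 3.25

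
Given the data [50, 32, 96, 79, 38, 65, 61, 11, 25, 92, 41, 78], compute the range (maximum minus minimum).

85

Step 1: Identify the maximum value: max = 96
Step 2: Identify the minimum value: min = 11
Step 3: Range = max - min = 96 - 11 = 85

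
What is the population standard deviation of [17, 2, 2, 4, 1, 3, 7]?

5.1666

Step 1: Compute the mean: 5.1429
Step 2: Sum of squared deviations from the mean: 186.8571
Step 3: Population variance = 186.8571 / 7 = 26.6939
Step 4: Standard deviation = sqrt(26.6939) = 5.1666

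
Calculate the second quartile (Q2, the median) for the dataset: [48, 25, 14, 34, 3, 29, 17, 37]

27

Step 1: Sort the data: [3, 14, 17, 25, 29, 34, 37, 48]
Step 2: n = 8
Step 3: Q2 is the median. Since n is even, it is the average of the values at positions 4 and 5:
  Q2 = (25 + 29) / 2 = 27
Step 4: Q2 = 27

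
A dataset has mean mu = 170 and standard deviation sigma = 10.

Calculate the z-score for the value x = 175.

0.5

Step 1: Recall the z-score formula: z = (x - mu) / sigma
Step 2: Substitute values: z = (175 - 170) / 10
Step 3: z = 5 / 10 = 0.5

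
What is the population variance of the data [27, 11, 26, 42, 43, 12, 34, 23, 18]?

122.6173

Step 1: Compute the mean: (27 + 11 + 26 + 42 + 43 + 12 + 34 + 23 + 18) / 9 = 26.2222
Step 2: Compute squared deviations from the mean:
  (27 - 26.2222)^2 = 0.6049
  (11 - 26.2222)^2 = 231.716
  (26 - 26.2222)^2 = 0.0494
  (42 - 26.2222)^2 = 248.9383
  (43 - 26.2222)^2 = 281.4938
  (12 - 26.2222)^2 = 202.2716
  (34 - 26.2222)^2 = 60.4938
  (23 - 26.2222)^2 = 10.3827
  (18 - 26.2222)^2 = 67.6049
Step 3: Sum of squared deviations = 1103.5556
Step 4: Population variance = 1103.5556 / 9 = 122.6173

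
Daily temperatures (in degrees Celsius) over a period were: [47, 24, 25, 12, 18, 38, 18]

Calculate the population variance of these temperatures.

130.5714

Step 1: Compute the mean: (47 + 24 + 25 + 12 + 18 + 38 + 18) / 7 = 26
Step 2: Compute squared deviations from the mean:
  (47 - 26)^2 = 441
  (24 - 26)^2 = 4
  (25 - 26)^2 = 1
  (12 - 26)^2 = 196
  (18 - 26)^2 = 64
  (38 - 26)^2 = 144
  (18 - 26)^2 = 64
Step 3: Sum of squared deviations = 914
Step 4: Population variance = 914 / 7 = 130.5714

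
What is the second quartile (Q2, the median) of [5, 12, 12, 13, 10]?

12

Step 1: Sort the data: [5, 10, 12, 12, 13]
Step 2: n = 5
Step 3: Q2 is the median. Since n is odd, it is the middle value at position 3: 12
Step 4: Q2 = 12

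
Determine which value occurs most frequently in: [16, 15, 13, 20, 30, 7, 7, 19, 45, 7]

7

Step 1: Count the frequency of each value:
  7: appears 3 time(s)
  13: appears 1 time(s)
  15: appears 1 time(s)
  16: appears 1 time(s)
  19: appears 1 time(s)
  20: appears 1 time(s)
  30: appears 1 time(s)
  45: appears 1 time(s)
Step 2: The value 7 appears most frequently (3 times).
Step 3: Mode = 7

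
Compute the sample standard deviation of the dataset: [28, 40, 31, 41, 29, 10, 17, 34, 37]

10.3682

Step 1: Compute the mean: 29.6667
Step 2: Sum of squared deviations from the mean: 860
Step 3: Sample variance = 860 / 8 = 107.5
Step 4: Standard deviation = sqrt(107.5) = 10.3682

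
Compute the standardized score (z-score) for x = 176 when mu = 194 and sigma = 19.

-0.9474

Step 1: Recall the z-score formula: z = (x - mu) / sigma
Step 2: Substitute values: z = (176 - 194) / 19
Step 3: z = -18 / 19 = -0.9474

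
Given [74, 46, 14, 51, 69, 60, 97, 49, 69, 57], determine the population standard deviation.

20.5679

Step 1: Compute the mean: 58.6
Step 2: Sum of squared deviations from the mean: 4230.4
Step 3: Population variance = 4230.4 / 10 = 423.04
Step 4: Standard deviation = sqrt(423.04) = 20.5679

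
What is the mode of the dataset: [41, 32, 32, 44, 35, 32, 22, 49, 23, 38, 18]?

32

Step 1: Count the frequency of each value:
  18: appears 1 time(s)
  22: appears 1 time(s)
  23: appears 1 time(s)
  32: appears 3 time(s)
  35: appears 1 time(s)
  38: appears 1 time(s)
  41: appears 1 time(s)
  44: appears 1 time(s)
  49: appears 1 time(s)
Step 2: The value 32 appears most frequently (3 times).
Step 3: Mode = 32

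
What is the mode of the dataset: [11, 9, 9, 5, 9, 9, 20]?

9

Step 1: Count the frequency of each value:
  5: appears 1 time(s)
  9: appears 4 time(s)
  11: appears 1 time(s)
  20: appears 1 time(s)
Step 2: The value 9 appears most frequently (4 times).
Step 3: Mode = 9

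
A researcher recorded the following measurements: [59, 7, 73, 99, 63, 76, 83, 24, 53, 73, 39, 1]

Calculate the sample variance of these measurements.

938.3333

Step 1: Compute the mean: (59 + 7 + 73 + 99 + 63 + 76 + 83 + 24 + 53 + 73 + 39 + 1) / 12 = 54.1667
Step 2: Compute squared deviations from the mean:
  (59 - 54.1667)^2 = 23.3611
  (7 - 54.1667)^2 = 2224.6944
  (73 - 54.1667)^2 = 354.6944
  (99 - 54.1667)^2 = 2010.0278
  (63 - 54.1667)^2 = 78.0278
  (76 - 54.1667)^2 = 476.6944
  (83 - 54.1667)^2 = 831.3611
  (24 - 54.1667)^2 = 910.0278
  (53 - 54.1667)^2 = 1.3611
  (73 - 54.1667)^2 = 354.6944
  (39 - 54.1667)^2 = 230.0278
  (1 - 54.1667)^2 = 2826.6944
Step 3: Sum of squared deviations = 10321.6667
Step 4: Sample variance = 10321.6667 / 11 = 938.3333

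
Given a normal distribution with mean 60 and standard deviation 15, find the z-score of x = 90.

2

Step 1: Recall the z-score formula: z = (x - mu) / sigma
Step 2: Substitute values: z = (90 - 60) / 15
Step 3: z = 30 / 15 = 2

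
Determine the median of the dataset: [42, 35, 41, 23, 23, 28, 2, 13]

25.5

Step 1: Sort the data in ascending order: [2, 13, 23, 23, 28, 35, 41, 42]
Step 2: The number of values is n = 8.
Step 3: Since n is even, the median is the average of positions 4 and 5:
  Median = (23 + 28) / 2 = 25.5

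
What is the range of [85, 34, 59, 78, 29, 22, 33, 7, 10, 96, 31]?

89

Step 1: Identify the maximum value: max = 96
Step 2: Identify the minimum value: min = 7
Step 3: Range = max - min = 96 - 7 = 89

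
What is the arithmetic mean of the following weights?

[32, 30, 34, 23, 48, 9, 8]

26.2857

Step 1: Sum all values: 32 + 30 + 34 + 23 + 48 + 9 + 8 = 184
Step 2: Count the number of values: n = 7
Step 3: Mean = sum / n = 184 / 7 = 26.2857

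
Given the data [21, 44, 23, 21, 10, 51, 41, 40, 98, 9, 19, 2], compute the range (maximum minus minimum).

96

Step 1: Identify the maximum value: max = 98
Step 2: Identify the minimum value: min = 2
Step 3: Range = max - min = 98 - 2 = 96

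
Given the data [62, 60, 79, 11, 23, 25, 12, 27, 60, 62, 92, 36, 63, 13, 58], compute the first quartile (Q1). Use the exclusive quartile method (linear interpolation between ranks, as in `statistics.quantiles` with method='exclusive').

23

Step 1: Sort the data: [11, 12, 13, 23, 25, 27, 36, 58, 60, 60, 62, 62, 63, 79, 92]
Step 2: n = 15
Step 3: Using the exclusive quartile method:
  Q1 = 23
  Q2 (median) = 58
  Q3 = 62
  IQR = Q3 - Q1 = 62 - 23 = 39
Step 4: Q1 = 23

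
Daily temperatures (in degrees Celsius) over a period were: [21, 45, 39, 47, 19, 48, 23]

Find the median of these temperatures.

39

Step 1: Sort the data in ascending order: [19, 21, 23, 39, 45, 47, 48]
Step 2: The number of values is n = 7.
Step 3: Since n is odd, the median is the middle value at position 4: 39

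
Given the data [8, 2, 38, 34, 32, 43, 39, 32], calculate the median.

33

Step 1: Sort the data in ascending order: [2, 8, 32, 32, 34, 38, 39, 43]
Step 2: The number of values is n = 8.
Step 3: Since n is even, the median is the average of positions 4 and 5:
  Median = (32 + 34) / 2 = 33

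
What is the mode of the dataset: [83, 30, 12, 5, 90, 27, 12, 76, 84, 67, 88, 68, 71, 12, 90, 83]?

12

Step 1: Count the frequency of each value:
  5: appears 1 time(s)
  12: appears 3 time(s)
  27: appears 1 time(s)
  30: appears 1 time(s)
  67: appears 1 time(s)
  68: appears 1 time(s)
  71: appears 1 time(s)
  76: appears 1 time(s)
  83: appears 2 time(s)
  84: appears 1 time(s)
  88: appears 1 time(s)
  90: appears 2 time(s)
Step 2: The value 12 appears most frequently (3 times).
Step 3: Mode = 12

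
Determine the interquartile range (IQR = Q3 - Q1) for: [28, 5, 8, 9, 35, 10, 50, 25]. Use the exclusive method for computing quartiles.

25

Step 1: Sort the data: [5, 8, 9, 10, 25, 28, 35, 50]
Step 2: n = 8
Step 3: Using the exclusive quartile method:
  Q1 = 8.25
  Q2 (median) = 17.5
  Q3 = 33.25
  IQR = Q3 - Q1 = 33.25 - 8.25 = 25
Step 4: IQR = 25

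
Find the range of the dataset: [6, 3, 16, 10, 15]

13

Step 1: Identify the maximum value: max = 16
Step 2: Identify the minimum value: min = 3
Step 3: Range = max - min = 16 - 3 = 13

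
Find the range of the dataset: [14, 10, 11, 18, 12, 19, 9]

10

Step 1: Identify the maximum value: max = 19
Step 2: Identify the minimum value: min = 9
Step 3: Range = max - min = 19 - 9 = 10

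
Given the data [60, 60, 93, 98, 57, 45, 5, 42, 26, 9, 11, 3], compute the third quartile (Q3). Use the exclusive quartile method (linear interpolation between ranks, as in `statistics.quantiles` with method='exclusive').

60

Step 1: Sort the data: [3, 5, 9, 11, 26, 42, 45, 57, 60, 60, 93, 98]
Step 2: n = 12
Step 3: Using the exclusive quartile method:
  Q1 = 9.5
  Q2 (median) = 43.5
  Q3 = 60
  IQR = Q3 - Q1 = 60 - 9.5 = 50.5
Step 4: Q3 = 60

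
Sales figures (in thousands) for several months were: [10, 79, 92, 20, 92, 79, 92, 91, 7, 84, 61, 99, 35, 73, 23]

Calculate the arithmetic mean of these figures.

62.4667

Step 1: Sum all values: 10 + 79 + 92 + 20 + 92 + 79 + 92 + 91 + 7 + 84 + 61 + 99 + 35 + 73 + 23 = 937
Step 2: Count the number of values: n = 15
Step 3: Mean = sum / n = 937 / 15 = 62.4667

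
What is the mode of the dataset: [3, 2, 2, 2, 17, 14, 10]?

2

Step 1: Count the frequency of each value:
  2: appears 3 time(s)
  3: appears 1 time(s)
  10: appears 1 time(s)
  14: appears 1 time(s)
  17: appears 1 time(s)
Step 2: The value 2 appears most frequently (3 times).
Step 3: Mode = 2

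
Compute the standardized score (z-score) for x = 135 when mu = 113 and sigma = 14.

1.5714

Step 1: Recall the z-score formula: z = (x - mu) / sigma
Step 2: Substitute values: z = (135 - 113) / 14
Step 3: z = 22 / 14 = 1.5714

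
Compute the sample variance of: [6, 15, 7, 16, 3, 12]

27.7667

Step 1: Compute the mean: (6 + 15 + 7 + 16 + 3 + 12) / 6 = 9.8333
Step 2: Compute squared deviations from the mean:
  (6 - 9.8333)^2 = 14.6944
  (15 - 9.8333)^2 = 26.6944
  (7 - 9.8333)^2 = 8.0278
  (16 - 9.8333)^2 = 38.0278
  (3 - 9.8333)^2 = 46.6944
  (12 - 9.8333)^2 = 4.6944
Step 3: Sum of squared deviations = 138.8333
Step 4: Sample variance = 138.8333 / 5 = 27.7667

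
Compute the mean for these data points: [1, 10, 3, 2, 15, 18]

8.1667

Step 1: Sum all values: 1 + 10 + 3 + 2 + 15 + 18 = 49
Step 2: Count the number of values: n = 6
Step 3: Mean = sum / n = 49 / 6 = 8.1667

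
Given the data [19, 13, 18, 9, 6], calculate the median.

13

Step 1: Sort the data in ascending order: [6, 9, 13, 18, 19]
Step 2: The number of values is n = 5.
Step 3: Since n is odd, the median is the middle value at position 3: 13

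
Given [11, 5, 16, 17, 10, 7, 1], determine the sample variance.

33.2857

Step 1: Compute the mean: (11 + 5 + 16 + 17 + 10 + 7 + 1) / 7 = 9.5714
Step 2: Compute squared deviations from the mean:
  (11 - 9.5714)^2 = 2.0408
  (5 - 9.5714)^2 = 20.898
  (16 - 9.5714)^2 = 41.3265
  (17 - 9.5714)^2 = 55.1837
  (10 - 9.5714)^2 = 0.1837
  (7 - 9.5714)^2 = 6.6122
  (1 - 9.5714)^2 = 73.4694
Step 3: Sum of squared deviations = 199.7143
Step 4: Sample variance = 199.7143 / 6 = 33.2857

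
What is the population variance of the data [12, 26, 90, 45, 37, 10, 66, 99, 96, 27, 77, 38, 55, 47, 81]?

824.9956

Step 1: Compute the mean: (12 + 26 + 90 + 45 + 37 + 10 + 66 + 99 + 96 + 27 + 77 + 38 + 55 + 47 + 81) / 15 = 53.7333
Step 2: Compute squared deviations from the mean:
  (12 - 53.7333)^2 = 1741.6711
  (26 - 53.7333)^2 = 769.1378
  (90 - 53.7333)^2 = 1315.2711
  (45 - 53.7333)^2 = 76.2711
  (37 - 53.7333)^2 = 280.0044
  (10 - 53.7333)^2 = 1912.6044
  (66 - 53.7333)^2 = 150.4711
  (99 - 53.7333)^2 = 2049.0711
  (96 - 53.7333)^2 = 1786.4711
  (27 - 53.7333)^2 = 714.6711
  (77 - 53.7333)^2 = 541.3378
  (38 - 53.7333)^2 = 247.5378
  (55 - 53.7333)^2 = 1.6044
  (47 - 53.7333)^2 = 45.3378
  (81 - 53.7333)^2 = 743.4711
Step 3: Sum of squared deviations = 12374.9333
Step 4: Population variance = 12374.9333 / 15 = 824.9956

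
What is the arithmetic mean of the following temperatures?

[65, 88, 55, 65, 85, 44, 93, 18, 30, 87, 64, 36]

60.8333

Step 1: Sum all values: 65 + 88 + 55 + 65 + 85 + 44 + 93 + 18 + 30 + 87 + 64 + 36 = 730
Step 2: Count the number of values: n = 12
Step 3: Mean = sum / n = 730 / 12 = 60.8333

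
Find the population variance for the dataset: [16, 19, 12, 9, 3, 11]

25.8889

Step 1: Compute the mean: (16 + 19 + 12 + 9 + 3 + 11) / 6 = 11.6667
Step 2: Compute squared deviations from the mean:
  (16 - 11.6667)^2 = 18.7778
  (19 - 11.6667)^2 = 53.7778
  (12 - 11.6667)^2 = 0.1111
  (9 - 11.6667)^2 = 7.1111
  (3 - 11.6667)^2 = 75.1111
  (11 - 11.6667)^2 = 0.4444
Step 3: Sum of squared deviations = 155.3333
Step 4: Population variance = 155.3333 / 6 = 25.8889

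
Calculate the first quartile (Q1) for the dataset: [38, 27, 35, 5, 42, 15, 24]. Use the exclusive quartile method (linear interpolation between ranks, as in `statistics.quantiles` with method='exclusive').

15

Step 1: Sort the data: [5, 15, 24, 27, 35, 38, 42]
Step 2: n = 7
Step 3: Using the exclusive quartile method:
  Q1 = 15
  Q2 (median) = 27
  Q3 = 38
  IQR = Q3 - Q1 = 38 - 15 = 23
Step 4: Q1 = 15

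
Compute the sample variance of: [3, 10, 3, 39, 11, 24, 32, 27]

187.6964

Step 1: Compute the mean: (3 + 10 + 3 + 39 + 11 + 24 + 32 + 27) / 8 = 18.625
Step 2: Compute squared deviations from the mean:
  (3 - 18.625)^2 = 244.1406
  (10 - 18.625)^2 = 74.3906
  (3 - 18.625)^2 = 244.1406
  (39 - 18.625)^2 = 415.1406
  (11 - 18.625)^2 = 58.1406
  (24 - 18.625)^2 = 28.8906
  (32 - 18.625)^2 = 178.8906
  (27 - 18.625)^2 = 70.1406
Step 3: Sum of squared deviations = 1313.875
Step 4: Sample variance = 1313.875 / 7 = 187.6964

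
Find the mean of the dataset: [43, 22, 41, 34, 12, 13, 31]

28

Step 1: Sum all values: 43 + 22 + 41 + 34 + 12 + 13 + 31 = 196
Step 2: Count the number of values: n = 7
Step 3: Mean = sum / n = 196 / 7 = 28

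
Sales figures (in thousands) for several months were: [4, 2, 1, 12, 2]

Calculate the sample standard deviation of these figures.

4.4944

Step 1: Compute the mean: 4.2
Step 2: Sum of squared deviations from the mean: 80.8
Step 3: Sample variance = 80.8 / 4 = 20.2
Step 4: Standard deviation = sqrt(20.2) = 4.4944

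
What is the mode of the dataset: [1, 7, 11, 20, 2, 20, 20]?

20

Step 1: Count the frequency of each value:
  1: appears 1 time(s)
  2: appears 1 time(s)
  7: appears 1 time(s)
  11: appears 1 time(s)
  20: appears 3 time(s)
Step 2: The value 20 appears most frequently (3 times).
Step 3: Mode = 20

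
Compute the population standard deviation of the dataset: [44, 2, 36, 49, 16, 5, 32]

17.3429

Step 1: Compute the mean: 26.2857
Step 2: Sum of squared deviations from the mean: 2105.4286
Step 3: Population variance = 2105.4286 / 7 = 300.7755
Step 4: Standard deviation = sqrt(300.7755) = 17.3429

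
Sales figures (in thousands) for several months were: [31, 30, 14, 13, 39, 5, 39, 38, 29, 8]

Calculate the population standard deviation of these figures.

12.6111

Step 1: Compute the mean: 24.6
Step 2: Sum of squared deviations from the mean: 1590.4
Step 3: Population variance = 1590.4 / 10 = 159.04
Step 4: Standard deviation = sqrt(159.04) = 12.6111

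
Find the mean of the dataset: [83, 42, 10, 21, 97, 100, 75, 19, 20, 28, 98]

53.9091

Step 1: Sum all values: 83 + 42 + 10 + 21 + 97 + 100 + 75 + 19 + 20 + 28 + 98 = 593
Step 2: Count the number of values: n = 11
Step 3: Mean = sum / n = 593 / 11 = 53.9091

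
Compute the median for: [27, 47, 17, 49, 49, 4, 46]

46

Step 1: Sort the data in ascending order: [4, 17, 27, 46, 47, 49, 49]
Step 2: The number of values is n = 7.
Step 3: Since n is odd, the median is the middle value at position 4: 46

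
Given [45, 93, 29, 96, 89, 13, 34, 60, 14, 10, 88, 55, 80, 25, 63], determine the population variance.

907.1289

Step 1: Compute the mean: (45 + 93 + 29 + 96 + 89 + 13 + 34 + 60 + 14 + 10 + 88 + 55 + 80 + 25 + 63) / 15 = 52.9333
Step 2: Compute squared deviations from the mean:
  (45 - 52.9333)^2 = 62.9378
  (93 - 52.9333)^2 = 1605.3378
  (29 - 52.9333)^2 = 572.8044
  (96 - 52.9333)^2 = 1854.7378
  (89 - 52.9333)^2 = 1300.8044
  (13 - 52.9333)^2 = 1594.6711
  (34 - 52.9333)^2 = 358.4711
  (60 - 52.9333)^2 = 49.9378
  (14 - 52.9333)^2 = 1515.8044
  (10 - 52.9333)^2 = 1843.2711
  (88 - 52.9333)^2 = 1229.6711
  (55 - 52.9333)^2 = 4.2711
  (80 - 52.9333)^2 = 732.6044
  (25 - 52.9333)^2 = 780.2711
  (63 - 52.9333)^2 = 101.3378
Step 3: Sum of squared deviations = 13606.9333
Step 4: Population variance = 13606.9333 / 15 = 907.1289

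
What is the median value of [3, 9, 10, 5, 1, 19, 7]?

7

Step 1: Sort the data in ascending order: [1, 3, 5, 7, 9, 10, 19]
Step 2: The number of values is n = 7.
Step 3: Since n is odd, the median is the middle value at position 4: 7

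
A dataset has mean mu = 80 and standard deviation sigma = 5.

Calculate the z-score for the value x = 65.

-3

Step 1: Recall the z-score formula: z = (x - mu) / sigma
Step 2: Substitute values: z = (65 - 80) / 5
Step 3: z = -15 / 5 = -3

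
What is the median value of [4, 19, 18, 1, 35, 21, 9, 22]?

18.5

Step 1: Sort the data in ascending order: [1, 4, 9, 18, 19, 21, 22, 35]
Step 2: The number of values is n = 8.
Step 3: Since n is even, the median is the average of positions 4 and 5:
  Median = (18 + 19) / 2 = 18.5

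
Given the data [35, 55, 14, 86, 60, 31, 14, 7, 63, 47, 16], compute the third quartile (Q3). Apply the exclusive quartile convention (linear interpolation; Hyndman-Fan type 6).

60

Step 1: Sort the data: [7, 14, 14, 16, 31, 35, 47, 55, 60, 63, 86]
Step 2: n = 11
Step 3: Using the exclusive quartile method:
  Q1 = 14
  Q2 (median) = 35
  Q3 = 60
  IQR = Q3 - Q1 = 60 - 14 = 46
Step 4: Q3 = 60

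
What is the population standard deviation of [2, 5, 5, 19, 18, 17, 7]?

6.7158

Step 1: Compute the mean: 10.4286
Step 2: Sum of squared deviations from the mean: 315.7143
Step 3: Population variance = 315.7143 / 7 = 45.102
Step 4: Standard deviation = sqrt(45.102) = 6.7158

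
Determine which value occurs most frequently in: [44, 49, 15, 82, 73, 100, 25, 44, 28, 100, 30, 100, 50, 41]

100

Step 1: Count the frequency of each value:
  15: appears 1 time(s)
  25: appears 1 time(s)
  28: appears 1 time(s)
  30: appears 1 time(s)
  41: appears 1 time(s)
  44: appears 2 time(s)
  49: appears 1 time(s)
  50: appears 1 time(s)
  73: appears 1 time(s)
  82: appears 1 time(s)
  100: appears 3 time(s)
Step 2: The value 100 appears most frequently (3 times).
Step 3: Mode = 100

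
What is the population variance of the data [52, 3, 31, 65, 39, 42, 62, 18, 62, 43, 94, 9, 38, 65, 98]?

705.2622

Step 1: Compute the mean: (52 + 3 + 31 + 65 + 39 + 42 + 62 + 18 + 62 + 43 + 94 + 9 + 38 + 65 + 98) / 15 = 48.0667
Step 2: Compute squared deviations from the mean:
  (52 - 48.0667)^2 = 15.4711
  (3 - 48.0667)^2 = 2031.0044
  (31 - 48.0667)^2 = 291.2711
  (65 - 48.0667)^2 = 286.7378
  (39 - 48.0667)^2 = 82.2044
  (42 - 48.0667)^2 = 36.8044
  (62 - 48.0667)^2 = 194.1378
  (18 - 48.0667)^2 = 904.0044
  (62 - 48.0667)^2 = 194.1378
  (43 - 48.0667)^2 = 25.6711
  (94 - 48.0667)^2 = 2109.8711
  (9 - 48.0667)^2 = 1526.2044
  (38 - 48.0667)^2 = 101.3378
  (65 - 48.0667)^2 = 286.7378
  (98 - 48.0667)^2 = 2493.3378
Step 3: Sum of squared deviations = 10578.9333
Step 4: Population variance = 10578.9333 / 15 = 705.2622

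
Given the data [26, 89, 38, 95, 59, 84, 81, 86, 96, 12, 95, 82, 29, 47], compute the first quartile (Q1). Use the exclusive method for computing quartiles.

35.75

Step 1: Sort the data: [12, 26, 29, 38, 47, 59, 81, 82, 84, 86, 89, 95, 95, 96]
Step 2: n = 14
Step 3: Using the exclusive quartile method:
  Q1 = 35.75
  Q2 (median) = 81.5
  Q3 = 90.5
  IQR = Q3 - Q1 = 90.5 - 35.75 = 54.75
Step 4: Q1 = 35.75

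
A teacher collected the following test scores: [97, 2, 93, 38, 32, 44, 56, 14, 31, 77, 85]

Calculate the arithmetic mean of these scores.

51.7273

Step 1: Sum all values: 97 + 2 + 93 + 38 + 32 + 44 + 56 + 14 + 31 + 77 + 85 = 569
Step 2: Count the number of values: n = 11
Step 3: Mean = sum / n = 569 / 11 = 51.7273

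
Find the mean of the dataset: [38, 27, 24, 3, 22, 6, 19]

19.8571

Step 1: Sum all values: 38 + 27 + 24 + 3 + 22 + 6 + 19 = 139
Step 2: Count the number of values: n = 7
Step 3: Mean = sum / n = 139 / 7 = 19.8571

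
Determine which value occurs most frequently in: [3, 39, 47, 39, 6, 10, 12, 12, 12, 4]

12

Step 1: Count the frequency of each value:
  3: appears 1 time(s)
  4: appears 1 time(s)
  6: appears 1 time(s)
  10: appears 1 time(s)
  12: appears 3 time(s)
  39: appears 2 time(s)
  47: appears 1 time(s)
Step 2: The value 12 appears most frequently (3 times).
Step 3: Mode = 12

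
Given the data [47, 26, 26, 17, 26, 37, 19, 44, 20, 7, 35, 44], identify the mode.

26

Step 1: Count the frequency of each value:
  7: appears 1 time(s)
  17: appears 1 time(s)
  19: appears 1 time(s)
  20: appears 1 time(s)
  26: appears 3 time(s)
  35: appears 1 time(s)
  37: appears 1 time(s)
  44: appears 2 time(s)
  47: appears 1 time(s)
Step 2: The value 26 appears most frequently (3 times).
Step 3: Mode = 26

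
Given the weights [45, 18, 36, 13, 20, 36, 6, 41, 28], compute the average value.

27

Step 1: Sum all values: 45 + 18 + 36 + 13 + 20 + 36 + 6 + 41 + 28 = 243
Step 2: Count the number of values: n = 9
Step 3: Mean = sum / n = 243 / 9 = 27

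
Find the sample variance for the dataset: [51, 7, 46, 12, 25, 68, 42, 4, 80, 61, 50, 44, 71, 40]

564.3791

Step 1: Compute the mean: (51 + 7 + 46 + 12 + 25 + 68 + 42 + 4 + 80 + 61 + 50 + 44 + 71 + 40) / 14 = 42.9286
Step 2: Compute squared deviations from the mean:
  (51 - 42.9286)^2 = 65.148
  (7 - 42.9286)^2 = 1290.8622
  (46 - 42.9286)^2 = 9.4337
  (12 - 42.9286)^2 = 956.5765
  (25 - 42.9286)^2 = 321.4337
  (68 - 42.9286)^2 = 628.5765
  (42 - 42.9286)^2 = 0.8622
  (4 - 42.9286)^2 = 1515.4337
  (80 - 42.9286)^2 = 1374.2908
  (61 - 42.9286)^2 = 326.5765
  (50 - 42.9286)^2 = 50.0051
  (44 - 42.9286)^2 = 1.148
  (71 - 42.9286)^2 = 788.0051
  (40 - 42.9286)^2 = 8.5765
Step 3: Sum of squared deviations = 7336.9286
Step 4: Sample variance = 7336.9286 / 13 = 564.3791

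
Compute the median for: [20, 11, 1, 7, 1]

7

Step 1: Sort the data in ascending order: [1, 1, 7, 11, 20]
Step 2: The number of values is n = 5.
Step 3: Since n is odd, the median is the middle value at position 3: 7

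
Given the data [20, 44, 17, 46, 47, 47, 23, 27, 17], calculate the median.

27

Step 1: Sort the data in ascending order: [17, 17, 20, 23, 27, 44, 46, 47, 47]
Step 2: The number of values is n = 9.
Step 3: Since n is odd, the median is the middle value at position 5: 27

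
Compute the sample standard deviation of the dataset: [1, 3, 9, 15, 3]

5.7619

Step 1: Compute the mean: 6.2
Step 2: Sum of squared deviations from the mean: 132.8
Step 3: Sample variance = 132.8 / 4 = 33.2
Step 4: Standard deviation = sqrt(33.2) = 5.7619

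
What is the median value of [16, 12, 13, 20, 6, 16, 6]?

13

Step 1: Sort the data in ascending order: [6, 6, 12, 13, 16, 16, 20]
Step 2: The number of values is n = 7.
Step 3: Since n is odd, the median is the middle value at position 4: 13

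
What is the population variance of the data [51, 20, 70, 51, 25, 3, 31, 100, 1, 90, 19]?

1021.719

Step 1: Compute the mean: (51 + 20 + 70 + 51 + 25 + 3 + 31 + 100 + 1 + 90 + 19) / 11 = 41.9091
Step 2: Compute squared deviations from the mean:
  (51 - 41.9091)^2 = 82.6446
  (20 - 41.9091)^2 = 480.0083
  (70 - 41.9091)^2 = 789.0992
  (51 - 41.9091)^2 = 82.6446
  (25 - 41.9091)^2 = 285.9174
  (3 - 41.9091)^2 = 1513.9174
  (31 - 41.9091)^2 = 119.0083
  (100 - 41.9091)^2 = 3374.5537
  (1 - 41.9091)^2 = 1673.5537
  (90 - 41.9091)^2 = 2312.7355
  (19 - 41.9091)^2 = 524.8264
Step 3: Sum of squared deviations = 11238.9091
Step 4: Population variance = 11238.9091 / 11 = 1021.719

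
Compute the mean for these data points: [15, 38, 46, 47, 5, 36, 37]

32

Step 1: Sum all values: 15 + 38 + 46 + 47 + 5 + 36 + 37 = 224
Step 2: Count the number of values: n = 7
Step 3: Mean = sum / n = 224 / 7 = 32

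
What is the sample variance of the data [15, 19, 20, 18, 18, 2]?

45.4667

Step 1: Compute the mean: (15 + 19 + 20 + 18 + 18 + 2) / 6 = 15.3333
Step 2: Compute squared deviations from the mean:
  (15 - 15.3333)^2 = 0.1111
  (19 - 15.3333)^2 = 13.4444
  (20 - 15.3333)^2 = 21.7778
  (18 - 15.3333)^2 = 7.1111
  (18 - 15.3333)^2 = 7.1111
  (2 - 15.3333)^2 = 177.7778
Step 3: Sum of squared deviations = 227.3333
Step 4: Sample variance = 227.3333 / 5 = 45.4667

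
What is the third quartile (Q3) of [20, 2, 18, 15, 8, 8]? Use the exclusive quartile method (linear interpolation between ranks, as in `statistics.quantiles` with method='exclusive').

18.5

Step 1: Sort the data: [2, 8, 8, 15, 18, 20]
Step 2: n = 6
Step 3: Using the exclusive quartile method:
  Q1 = 6.5
  Q2 (median) = 11.5
  Q3 = 18.5
  IQR = Q3 - Q1 = 18.5 - 6.5 = 12
Step 4: Q3 = 18.5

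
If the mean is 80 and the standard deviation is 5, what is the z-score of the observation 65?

-3

Step 1: Recall the z-score formula: z = (x - mu) / sigma
Step 2: Substitute values: z = (65 - 80) / 5
Step 3: z = -15 / 5 = -3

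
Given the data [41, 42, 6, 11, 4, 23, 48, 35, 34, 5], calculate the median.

28.5

Step 1: Sort the data in ascending order: [4, 5, 6, 11, 23, 34, 35, 41, 42, 48]
Step 2: The number of values is n = 10.
Step 3: Since n is even, the median is the average of positions 5 and 6:
  Median = (23 + 34) / 2 = 28.5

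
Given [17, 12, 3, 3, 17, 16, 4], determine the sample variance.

45.2381

Step 1: Compute the mean: (17 + 12 + 3 + 3 + 17 + 16 + 4) / 7 = 10.2857
Step 2: Compute squared deviations from the mean:
  (17 - 10.2857)^2 = 45.0816
  (12 - 10.2857)^2 = 2.9388
  (3 - 10.2857)^2 = 53.0816
  (3 - 10.2857)^2 = 53.0816
  (17 - 10.2857)^2 = 45.0816
  (16 - 10.2857)^2 = 32.6531
  (4 - 10.2857)^2 = 39.5102
Step 3: Sum of squared deviations = 271.4286
Step 4: Sample variance = 271.4286 / 6 = 45.2381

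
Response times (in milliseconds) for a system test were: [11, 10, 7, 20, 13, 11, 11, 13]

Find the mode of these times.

11

Step 1: Count the frequency of each value:
  7: appears 1 time(s)
  10: appears 1 time(s)
  11: appears 3 time(s)
  13: appears 2 time(s)
  20: appears 1 time(s)
Step 2: The value 11 appears most frequently (3 times).
Step 3: Mode = 11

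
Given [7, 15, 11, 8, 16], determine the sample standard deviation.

4.0373

Step 1: Compute the mean: 11.4
Step 2: Sum of squared deviations from the mean: 65.2
Step 3: Sample variance = 65.2 / 4 = 16.3
Step 4: Standard deviation = sqrt(16.3) = 4.0373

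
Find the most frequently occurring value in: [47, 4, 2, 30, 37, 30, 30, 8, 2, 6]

30

Step 1: Count the frequency of each value:
  2: appears 2 time(s)
  4: appears 1 time(s)
  6: appears 1 time(s)
  8: appears 1 time(s)
  30: appears 3 time(s)
  37: appears 1 time(s)
  47: appears 1 time(s)
Step 2: The value 30 appears most frequently (3 times).
Step 3: Mode = 30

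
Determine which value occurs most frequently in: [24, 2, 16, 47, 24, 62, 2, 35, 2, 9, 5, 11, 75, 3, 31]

2

Step 1: Count the frequency of each value:
  2: appears 3 time(s)
  3: appears 1 time(s)
  5: appears 1 time(s)
  9: appears 1 time(s)
  11: appears 1 time(s)
  16: appears 1 time(s)
  24: appears 2 time(s)
  31: appears 1 time(s)
  35: appears 1 time(s)
  47: appears 1 time(s)
  62: appears 1 time(s)
  75: appears 1 time(s)
Step 2: The value 2 appears most frequently (3 times).
Step 3: Mode = 2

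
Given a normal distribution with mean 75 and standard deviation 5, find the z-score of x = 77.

0.4

Step 1: Recall the z-score formula: z = (x - mu) / sigma
Step 2: Substitute values: z = (77 - 75) / 5
Step 3: z = 2 / 5 = 0.4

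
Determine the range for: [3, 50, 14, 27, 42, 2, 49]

48

Step 1: Identify the maximum value: max = 50
Step 2: Identify the minimum value: min = 2
Step 3: Range = max - min = 50 - 2 = 48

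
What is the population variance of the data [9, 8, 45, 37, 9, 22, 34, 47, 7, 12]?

237.2

Step 1: Compute the mean: (9 + 8 + 45 + 37 + 9 + 22 + 34 + 47 + 7 + 12) / 10 = 23
Step 2: Compute squared deviations from the mean:
  (9 - 23)^2 = 196
  (8 - 23)^2 = 225
  (45 - 23)^2 = 484
  (37 - 23)^2 = 196
  (9 - 23)^2 = 196
  (22 - 23)^2 = 1
  (34 - 23)^2 = 121
  (47 - 23)^2 = 576
  (7 - 23)^2 = 256
  (12 - 23)^2 = 121
Step 3: Sum of squared deviations = 2372
Step 4: Population variance = 2372 / 10 = 237.2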